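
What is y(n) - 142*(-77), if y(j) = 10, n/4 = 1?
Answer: 10944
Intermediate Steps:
n = 4 (n = 4*1 = 4)
y(n) - 142*(-77) = 10 - 142*(-77) = 10 + 10934 = 10944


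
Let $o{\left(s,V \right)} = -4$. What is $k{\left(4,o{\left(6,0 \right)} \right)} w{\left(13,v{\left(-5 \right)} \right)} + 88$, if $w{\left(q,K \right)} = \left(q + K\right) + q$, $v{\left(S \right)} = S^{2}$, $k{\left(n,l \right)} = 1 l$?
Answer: $-116$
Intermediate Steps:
$k{\left(n,l \right)} = l$
$w{\left(q,K \right)} = K + 2 q$ ($w{\left(q,K \right)} = \left(K + q\right) + q = K + 2 q$)
$k{\left(4,o{\left(6,0 \right)} \right)} w{\left(13,v{\left(-5 \right)} \right)} + 88 = - 4 \left(\left(-5\right)^{2} + 2 \cdot 13\right) + 88 = - 4 \left(25 + 26\right) + 88 = \left(-4\right) 51 + 88 = -204 + 88 = -116$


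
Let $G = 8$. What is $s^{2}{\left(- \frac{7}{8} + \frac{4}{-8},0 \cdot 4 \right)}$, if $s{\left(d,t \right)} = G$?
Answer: $64$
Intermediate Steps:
$s{\left(d,t \right)} = 8$
$s^{2}{\left(- \frac{7}{8} + \frac{4}{-8},0 \cdot 4 \right)} = 8^{2} = 64$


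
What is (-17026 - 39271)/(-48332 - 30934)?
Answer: 56297/79266 ≈ 0.71023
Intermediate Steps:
(-17026 - 39271)/(-48332 - 30934) = -56297/(-79266) = -56297*(-1/79266) = 56297/79266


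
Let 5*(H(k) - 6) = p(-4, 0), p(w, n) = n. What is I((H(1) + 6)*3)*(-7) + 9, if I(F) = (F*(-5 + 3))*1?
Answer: 513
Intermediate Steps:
H(k) = 6 (H(k) = 6 + (1/5)*0 = 6 + 0 = 6)
I(F) = -2*F (I(F) = (F*(-2))*1 = -2*F*1 = -2*F)
I((H(1) + 6)*3)*(-7) + 9 = -2*(6 + 6)*3*(-7) + 9 = -24*3*(-7) + 9 = -2*36*(-7) + 9 = -72*(-7) + 9 = 504 + 9 = 513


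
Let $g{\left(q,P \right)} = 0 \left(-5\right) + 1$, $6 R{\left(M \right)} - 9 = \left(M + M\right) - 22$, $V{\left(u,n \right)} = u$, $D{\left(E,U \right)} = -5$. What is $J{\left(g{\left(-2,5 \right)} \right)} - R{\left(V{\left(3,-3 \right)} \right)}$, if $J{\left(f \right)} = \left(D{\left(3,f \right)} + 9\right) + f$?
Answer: $\frac{37}{6} \approx 6.1667$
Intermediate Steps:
$R{\left(M \right)} = - \frac{13}{6} + \frac{M}{3}$ ($R{\left(M \right)} = \frac{3}{2} + \frac{\left(M + M\right) - 22}{6} = \frac{3}{2} + \frac{2 M - 22}{6} = \frac{3}{2} + \frac{-22 + 2 M}{6} = \frac{3}{2} + \left(- \frac{11}{3} + \frac{M}{3}\right) = - \frac{13}{6} + \frac{M}{3}$)
$g{\left(q,P \right)} = 1$ ($g{\left(q,P \right)} = 0 + 1 = 1$)
$J{\left(f \right)} = 4 + f$ ($J{\left(f \right)} = \left(-5 + 9\right) + f = 4 + f$)
$J{\left(g{\left(-2,5 \right)} \right)} - R{\left(V{\left(3,-3 \right)} \right)} = \left(4 + 1\right) - \left(- \frac{13}{6} + \frac{1}{3} \cdot 3\right) = 5 - \left(- \frac{13}{6} + 1\right) = 5 - - \frac{7}{6} = 5 + \frac{7}{6} = \frac{37}{6}$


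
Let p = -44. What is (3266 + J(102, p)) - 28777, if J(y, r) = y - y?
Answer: -25511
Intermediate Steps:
J(y, r) = 0
(3266 + J(102, p)) - 28777 = (3266 + 0) - 28777 = 3266 - 28777 = -25511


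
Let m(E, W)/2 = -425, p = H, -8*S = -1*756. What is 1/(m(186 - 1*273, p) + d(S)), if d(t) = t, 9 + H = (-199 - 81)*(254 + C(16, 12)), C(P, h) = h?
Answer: -2/1511 ≈ -0.0013236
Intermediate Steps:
S = 189/2 (S = -(-1)*756/8 = -1/8*(-756) = 189/2 ≈ 94.500)
H = -74489 (H = -9 + (-199 - 81)*(254 + 12) = -9 - 280*266 = -9 - 74480 = -74489)
p = -74489
m(E, W) = -850 (m(E, W) = 2*(-425) = -850)
1/(m(186 - 1*273, p) + d(S)) = 1/(-850 + 189/2) = 1/(-1511/2) = -2/1511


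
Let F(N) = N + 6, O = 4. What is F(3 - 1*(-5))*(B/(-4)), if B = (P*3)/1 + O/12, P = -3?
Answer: 91/3 ≈ 30.333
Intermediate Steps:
F(N) = 6 + N
B = -26/3 (B = -3*3/1 + 4/12 = -9*1 + 4*(1/12) = -9 + 1/3 = -26/3 ≈ -8.6667)
F(3 - 1*(-5))*(B/(-4)) = (6 + (3 - 1*(-5)))*(-26/3/(-4)) = (6 + (3 + 5))*(-26/3*(-1/4)) = (6 + 8)*(13/6) = 14*(13/6) = 91/3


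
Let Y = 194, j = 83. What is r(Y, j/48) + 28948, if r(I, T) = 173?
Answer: 29121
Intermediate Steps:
r(Y, j/48) + 28948 = 173 + 28948 = 29121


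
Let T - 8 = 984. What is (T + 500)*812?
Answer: 1211504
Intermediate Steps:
T = 992 (T = 8 + 984 = 992)
(T + 500)*812 = (992 + 500)*812 = 1492*812 = 1211504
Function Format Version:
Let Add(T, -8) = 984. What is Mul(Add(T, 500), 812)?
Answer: 1211504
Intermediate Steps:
T = 992 (T = Add(8, 984) = 992)
Mul(Add(T, 500), 812) = Mul(Add(992, 500), 812) = Mul(1492, 812) = 1211504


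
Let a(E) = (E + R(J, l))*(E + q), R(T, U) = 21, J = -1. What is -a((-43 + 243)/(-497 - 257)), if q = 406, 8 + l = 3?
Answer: -1195703954/142129 ≈ -8412.8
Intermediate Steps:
l = -5 (l = -8 + 3 = -5)
a(E) = (21 + E)*(406 + E) (a(E) = (E + 21)*(E + 406) = (21 + E)*(406 + E))
-a((-43 + 243)/(-497 - 257)) = -(8526 + ((-43 + 243)/(-497 - 257))**2 + 427*((-43 + 243)/(-497 - 257))) = -(8526 + (200/(-754))**2 + 427*(200/(-754))) = -(8526 + (200*(-1/754))**2 + 427*(200*(-1/754))) = -(8526 + (-100/377)**2 + 427*(-100/377)) = -(8526 + 10000/142129 - 42700/377) = -1*1195703954/142129 = -1195703954/142129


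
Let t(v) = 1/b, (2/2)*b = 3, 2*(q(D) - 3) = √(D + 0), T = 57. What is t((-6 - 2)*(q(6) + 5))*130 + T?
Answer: 301/3 ≈ 100.33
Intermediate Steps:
q(D) = 3 + √D/2 (q(D) = 3 + √(D + 0)/2 = 3 + √D/2)
b = 3
t(v) = ⅓ (t(v) = 1/3 = ⅓)
t((-6 - 2)*(q(6) + 5))*130 + T = (⅓)*130 + 57 = 130/3 + 57 = 301/3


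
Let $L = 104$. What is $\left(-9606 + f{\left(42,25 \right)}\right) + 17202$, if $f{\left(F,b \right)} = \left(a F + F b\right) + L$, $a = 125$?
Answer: $14000$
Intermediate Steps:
$f{\left(F,b \right)} = 104 + 125 F + F b$ ($f{\left(F,b \right)} = \left(125 F + F b\right) + 104 = 104 + 125 F + F b$)
$\left(-9606 + f{\left(42,25 \right)}\right) + 17202 = \left(-9606 + \left(104 + 125 \cdot 42 + 42 \cdot 25\right)\right) + 17202 = \left(-9606 + \left(104 + 5250 + 1050\right)\right) + 17202 = \left(-9606 + 6404\right) + 17202 = -3202 + 17202 = 14000$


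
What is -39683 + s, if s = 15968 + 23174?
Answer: -541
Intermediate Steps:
s = 39142
-39683 + s = -39683 + 39142 = -541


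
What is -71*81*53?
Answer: -304803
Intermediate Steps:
-71*81*53 = -5751*53 = -304803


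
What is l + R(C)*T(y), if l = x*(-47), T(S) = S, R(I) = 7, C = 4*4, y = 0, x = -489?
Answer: 22983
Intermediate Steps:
C = 16
l = 22983 (l = -489*(-47) = 22983)
l + R(C)*T(y) = 22983 + 7*0 = 22983 + 0 = 22983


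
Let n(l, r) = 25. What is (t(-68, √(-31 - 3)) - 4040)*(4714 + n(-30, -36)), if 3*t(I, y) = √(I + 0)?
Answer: -19145560 + 9478*I*√17/3 ≈ -1.9146e+7 + 13026.0*I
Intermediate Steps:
t(I, y) = √I/3 (t(I, y) = √(I + 0)/3 = √I/3)
(t(-68, √(-31 - 3)) - 4040)*(4714 + n(-30, -36)) = (√(-68)/3 - 4040)*(4714 + 25) = ((2*I*√17)/3 - 4040)*4739 = (2*I*√17/3 - 4040)*4739 = (-4040 + 2*I*√17/3)*4739 = -19145560 + 9478*I*√17/3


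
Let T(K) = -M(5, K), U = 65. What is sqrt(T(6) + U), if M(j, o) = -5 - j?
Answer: 5*sqrt(3) ≈ 8.6602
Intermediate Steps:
T(K) = 10 (T(K) = -(-5 - 1*5) = -(-5 - 5) = -1*(-10) = 10)
sqrt(T(6) + U) = sqrt(10 + 65) = sqrt(75) = 5*sqrt(3)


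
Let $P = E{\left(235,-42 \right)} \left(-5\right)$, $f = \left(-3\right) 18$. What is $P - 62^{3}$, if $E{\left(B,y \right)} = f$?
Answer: $-238058$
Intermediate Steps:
$f = -54$
$E{\left(B,y \right)} = -54$
$P = 270$ ($P = \left(-54\right) \left(-5\right) = 270$)
$P - 62^{3} = 270 - 62^{3} = 270 - 238328 = -238058$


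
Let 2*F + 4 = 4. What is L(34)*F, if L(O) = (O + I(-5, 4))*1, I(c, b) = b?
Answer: 0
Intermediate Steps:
F = 0 (F = -2 + (½)*4 = -2 + 2 = 0)
L(O) = 4 + O (L(O) = (O + 4)*1 = (4 + O)*1 = 4 + O)
L(34)*F = (4 + 34)*0 = 38*0 = 0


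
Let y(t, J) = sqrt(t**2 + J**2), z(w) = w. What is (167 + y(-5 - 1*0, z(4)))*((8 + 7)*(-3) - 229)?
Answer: -45758 - 274*sqrt(41) ≈ -47512.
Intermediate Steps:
y(t, J) = sqrt(J**2 + t**2)
(167 + y(-5 - 1*0, z(4)))*((8 + 7)*(-3) - 229) = (167 + sqrt(4**2 + (-5 - 1*0)**2))*((8 + 7)*(-3) - 229) = (167 + sqrt(16 + (-5 + 0)**2))*(15*(-3) - 229) = (167 + sqrt(16 + (-5)**2))*(-45 - 229) = (167 + sqrt(16 + 25))*(-274) = (167 + sqrt(41))*(-274) = -45758 - 274*sqrt(41)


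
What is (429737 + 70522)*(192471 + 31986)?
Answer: 112286634363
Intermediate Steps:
(429737 + 70522)*(192471 + 31986) = 500259*224457 = 112286634363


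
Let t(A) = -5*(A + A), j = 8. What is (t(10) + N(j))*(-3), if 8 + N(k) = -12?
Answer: 360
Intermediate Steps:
N(k) = -20 (N(k) = -8 - 12 = -20)
t(A) = -10*A
(t(10) + N(j))*(-3) = (-10*10 - 20)*(-3) = (-100 - 20)*(-3) = -120*(-3) = 360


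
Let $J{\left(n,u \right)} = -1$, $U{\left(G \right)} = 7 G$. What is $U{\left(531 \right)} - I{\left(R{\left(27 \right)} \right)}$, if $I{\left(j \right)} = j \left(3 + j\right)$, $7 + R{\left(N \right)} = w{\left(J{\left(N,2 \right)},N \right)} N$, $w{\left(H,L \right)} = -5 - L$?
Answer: $-752311$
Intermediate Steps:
$R{\left(N \right)} = -7 + N \left(-5 - N\right)$ ($R{\left(N \right)} = -7 + \left(-5 - N\right) N = -7 + N \left(-5 - N\right)$)
$U{\left(531 \right)} - I{\left(R{\left(27 \right)} \right)} = 7 \cdot 531 - \left(-7 - 27 \left(5 + 27\right)\right) \left(3 - \left(7 + 27 \left(5 + 27\right)\right)\right) = 3717 - \left(-7 - 27 \cdot 32\right) \left(3 - \left(7 + 27 \cdot 32\right)\right) = 3717 - \left(-7 - 864\right) \left(3 - 871\right) = 3717 - - 871 \left(3 - 871\right) = 3717 - \left(-871\right) \left(-868\right) = 3717 - 756028 = -752311$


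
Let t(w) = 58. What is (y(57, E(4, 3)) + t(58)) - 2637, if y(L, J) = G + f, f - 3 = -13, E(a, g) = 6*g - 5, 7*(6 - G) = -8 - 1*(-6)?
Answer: -18079/7 ≈ -2582.7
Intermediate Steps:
G = 44/7 (G = 6 - (-8 - 1*(-6))/7 = 6 - (-8 + 6)/7 = 6 - ⅐*(-2) = 6 + 2/7 = 44/7 ≈ 6.2857)
E(a, g) = -5 + 6*g
f = -10 (f = 3 - 13 = -10)
y(L, J) = -26/7 (y(L, J) = 44/7 - 10 = -26/7)
(y(57, E(4, 3)) + t(58)) - 2637 = (-26/7 + 58) - 2637 = 380/7 - 2637 = -18079/7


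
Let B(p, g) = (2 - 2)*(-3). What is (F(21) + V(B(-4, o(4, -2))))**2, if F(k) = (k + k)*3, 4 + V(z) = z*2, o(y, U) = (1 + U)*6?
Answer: 14884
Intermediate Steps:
o(y, U) = 6 + 6*U
B(p, g) = 0 (B(p, g) = 0*(-3) = 0)
V(z) = -4 + 2*z (V(z) = -4 + z*2 = -4 + 2*z)
F(k) = 6*k (F(k) = (2*k)*3 = 6*k)
(F(21) + V(B(-4, o(4, -2))))**2 = (6*21 + (-4 + 2*0))**2 = (126 + (-4 + 0))**2 = (126 - 4)**2 = 122**2 = 14884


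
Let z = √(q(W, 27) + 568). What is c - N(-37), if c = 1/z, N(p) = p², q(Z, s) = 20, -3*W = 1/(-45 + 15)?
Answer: -1369 + √3/42 ≈ -1369.0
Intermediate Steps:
W = 1/90 (W = -1/(3*(-45 + 15)) = -⅓/(-30) = -⅓*(-1/30) = 1/90 ≈ 0.011111)
z = 14*√3 (z = √(20 + 568) = √588 = 14*√3 ≈ 24.249)
c = √3/42 (c = 1/(14*√3) = √3/42 ≈ 0.041239)
c - N(-37) = √3/42 - 1*(-37)² = √3/42 - 1*1369 = √3/42 - 1369 = -1369 + √3/42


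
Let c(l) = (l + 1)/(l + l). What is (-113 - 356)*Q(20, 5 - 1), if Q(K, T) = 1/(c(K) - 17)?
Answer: 18760/659 ≈ 28.467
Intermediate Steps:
c(l) = (1 + l)/(2*l) (c(l) = (1 + l)/((2*l)) = (1 + l)*(1/(2*l)) = (1 + l)/(2*l))
Q(K, T) = 1/(-17 + (1 + K)/(2*K)) (Q(K, T) = 1/((1 + K)/(2*K) - 17) = 1/(-17 + (1 + K)/(2*K)))
(-113 - 356)*Q(20, 5 - 1) = (-113 - 356)*(-2*20/(-1 + 33*20)) = -(-938)*20/(-1 + 660) = -(-938)*20/659 = -469*(-40/659) = 18760/659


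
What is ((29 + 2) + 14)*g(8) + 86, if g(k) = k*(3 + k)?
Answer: 4046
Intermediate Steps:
((29 + 2) + 14)*g(8) + 86 = ((29 + 2) + 14)*(8*(3 + 8)) + 86 = (31 + 14)*(8*11) + 86 = 45*88 + 86 = 3960 + 86 = 4046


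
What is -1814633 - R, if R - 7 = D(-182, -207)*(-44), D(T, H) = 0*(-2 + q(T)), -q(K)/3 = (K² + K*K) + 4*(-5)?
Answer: -1814640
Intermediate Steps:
q(K) = 60 - 6*K² (q(K) = -3*((K² + K*K) + 4*(-5)) = -3*((K² + K²) - 20) = -3*(2*K² - 20) = -3*(-20 + 2*K²) = 60 - 6*K²)
D(T, H) = 0 (D(T, H) = 0*(-2 + (60 - 6*T²)) = 0*(58 - 6*T²) = 0)
R = 7 (R = 7 + 0*(-44) = 7 + 0 = 7)
-1814633 - R = -1814633 - 1*7 = -1814633 - 7 = -1814640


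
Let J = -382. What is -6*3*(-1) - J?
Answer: 400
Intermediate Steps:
-6*3*(-1) - J = -6*3*(-1) - 1*(-382) = -18*(-1) + 382 = 18 + 382 = 400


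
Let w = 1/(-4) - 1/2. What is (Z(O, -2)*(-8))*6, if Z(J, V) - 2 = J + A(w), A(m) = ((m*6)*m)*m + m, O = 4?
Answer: -261/2 ≈ -130.50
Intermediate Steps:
w = -¾ (w = 1*(-¼) - 1*½ = -¼ - ½ = -¾ ≈ -0.75000)
A(m) = m + 6*m³ (A(m) = ((6*m)*m)*m + m = (6*m²)*m + m = 6*m³ + m = m + 6*m³)
Z(J, V) = -41/32 + J (Z(J, V) = 2 + (J + (-¾ + 6*(-¾)³)) = 2 + (J + (-¾ + 6*(-27/64))) = 2 + (J + (-¾ - 81/32)) = 2 + (J - 105/32) = 2 + (-105/32 + J) = -41/32 + J)
(Z(O, -2)*(-8))*6 = ((-41/32 + 4)*(-8))*6 = ((87/32)*(-8))*6 = -87/4*6 = -261/2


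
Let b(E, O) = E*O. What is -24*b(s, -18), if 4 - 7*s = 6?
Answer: -864/7 ≈ -123.43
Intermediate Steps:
s = -2/7 (s = 4/7 - 1/7*6 = 4/7 - 6/7 = -2/7 ≈ -0.28571)
-24*b(s, -18) = -(-48)*(-18)/7 = -24*36/7 = -864/7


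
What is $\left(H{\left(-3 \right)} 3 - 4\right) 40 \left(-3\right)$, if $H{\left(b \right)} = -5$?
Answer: $2280$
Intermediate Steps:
$\left(H{\left(-3 \right)} 3 - 4\right) 40 \left(-3\right) = \left(\left(-5\right) 3 - 4\right) 40 \left(-3\right) = \left(-15 - 4\right) 40 \left(-3\right) = \left(-19\right) 40 \left(-3\right) = \left(-760\right) \left(-3\right) = 2280$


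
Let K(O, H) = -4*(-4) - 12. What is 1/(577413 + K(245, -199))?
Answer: 1/577417 ≈ 1.7319e-6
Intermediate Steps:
K(O, H) = 4 (K(O, H) = 16 - 12 = 4)
1/(577413 + K(245, -199)) = 1/(577413 + 4) = 1/577417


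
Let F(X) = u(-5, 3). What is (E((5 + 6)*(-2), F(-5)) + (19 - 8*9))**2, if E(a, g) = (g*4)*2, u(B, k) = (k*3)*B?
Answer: 170569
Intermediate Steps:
u(B, k) = 3*B*k (u(B, k) = (3*k)*B = 3*B*k)
F(X) = -45 (F(X) = 3*(-5)*3 = -45)
E(a, g) = 8*g (E(a, g) = (4*g)*2 = 8*g)
(E((5 + 6)*(-2), F(-5)) + (19 - 8*9))**2 = (8*(-45) + (19 - 8*9))**2 = (-360 + (19 - 72))**2 = (-360 - 53)**2 = (-413)**2 = 170569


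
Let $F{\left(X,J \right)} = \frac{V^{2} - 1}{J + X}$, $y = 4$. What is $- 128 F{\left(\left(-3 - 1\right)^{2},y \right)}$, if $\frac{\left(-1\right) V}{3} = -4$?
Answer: $- \frac{4576}{5} \approx -915.2$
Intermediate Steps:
$V = 12$ ($V = \left(-3\right) \left(-4\right) = 12$)
$F{\left(X,J \right)} = \frac{143}{J + X}$ ($F{\left(X,J \right)} = \frac{12^{2} - 1}{J + X} = \frac{144 - 1}{J + X} = \frac{143}{J + X}$)
$- 128 F{\left(\left(-3 - 1\right)^{2},y \right)} = - 128 \frac{143}{4 + \left(-3 - 1\right)^{2}} = - 128 \frac{143}{4 + \left(-4\right)^{2}} = - 128 \frac{143}{4 + 16} = - 128 \cdot \frac{143}{20} = - 128 \cdot 143 \cdot \frac{1}{20} = \left(-128\right) \frac{143}{20} = - \frac{4576}{5}$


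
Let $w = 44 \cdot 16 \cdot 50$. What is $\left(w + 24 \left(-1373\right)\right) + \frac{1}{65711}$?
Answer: $\frac{147718329}{65711} \approx 2248.0$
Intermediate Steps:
$w = 35200$ ($w = 704 \cdot 50 = 35200$)
$\left(w + 24 \left(-1373\right)\right) + \frac{1}{65711} = \left(35200 + 24 \left(-1373\right)\right) + \frac{1}{65711} = \left(35200 - 32952\right) + \frac{1}{65711} = 2248 + \frac{1}{65711} = \frac{147718329}{65711}$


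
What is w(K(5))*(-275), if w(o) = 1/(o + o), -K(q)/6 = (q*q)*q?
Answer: 11/60 ≈ 0.18333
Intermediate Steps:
K(q) = -6*q³ (K(q) = -6*q*q*q = -6*q²*q = -6*q³)
w(o) = 1/(2*o)
w(K(5))*(-275) = (1/(2*((-6*5³))))*(-275) = (1/(2*((-6*125))))*(-275) = ((½)/(-750))*(-275) = ((½)*(-1/750))*(-275) = -1/1500*(-275) = 11/60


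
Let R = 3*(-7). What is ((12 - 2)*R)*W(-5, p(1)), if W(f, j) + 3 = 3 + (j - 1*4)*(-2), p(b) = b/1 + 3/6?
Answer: -1050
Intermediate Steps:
p(b) = 1/2 + b (p(b) = b*1 + 3*(1/6) = b + 1/2 = 1/2 + b)
R = -21
W(f, j) = 8 - 2*j (W(f, j) = -3 + (3 + (j - 1*4)*(-2)) = -3 + (3 + (j - 4)*(-2)) = -3 + (3 + (-4 + j)*(-2)) = -3 + (3 + (8 - 2*j)) = -3 + (11 - 2*j) = 8 - 2*j)
((12 - 2)*R)*W(-5, p(1)) = ((12 - 2)*(-21))*(8 - 2*(1/2 + 1)) = (10*(-21))*(8 - 2*3/2) = -210*(8 - 3) = -210*5 = -1050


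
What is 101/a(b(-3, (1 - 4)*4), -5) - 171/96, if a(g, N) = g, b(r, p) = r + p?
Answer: -4087/480 ≈ -8.5146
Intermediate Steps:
b(r, p) = p + r
101/a(b(-3, (1 - 4)*4), -5) - 171/96 = 101/((1 - 4)*4 - 3) - 171/96 = 101/(-3*4 - 3) - 171*1/96 = 101/(-12 - 3) - 57/32 = 101/(-15) - 57/32 = 101*(-1/15) - 57/32 = -101/15 - 57/32 = -4087/480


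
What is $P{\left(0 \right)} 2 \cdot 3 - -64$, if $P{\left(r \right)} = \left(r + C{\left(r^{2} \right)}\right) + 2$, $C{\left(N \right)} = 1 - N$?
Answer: $82$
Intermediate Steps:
$P{\left(r \right)} = 3 + r - r^{2}$ ($P{\left(r \right)} = \left(r - \left(-1 + r^{2}\right)\right) + 2 = \left(1 + r - r^{2}\right) + 2 = 3 + r - r^{2}$)
$P{\left(0 \right)} 2 \cdot 3 - -64 = \left(3 + 0 - 0^{2}\right) 2 \cdot 3 - -64 = \left(3 + 0 - 0\right) 2 \cdot 3 + 64 = \left(3 + 0 + 0\right) 2 \cdot 3 + 64 = 3 \cdot 2 \cdot 3 + 64 = 6 \cdot 3 + 64 = 18 + 64 = 82$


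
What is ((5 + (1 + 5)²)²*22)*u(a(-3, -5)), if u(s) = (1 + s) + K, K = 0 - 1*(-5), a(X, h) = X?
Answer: 110946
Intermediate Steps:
K = 5 (K = 0 + 5 = 5)
u(s) = 6 + s (u(s) = (1 + s) + 5 = 6 + s)
((5 + (1 + 5)²)²*22)*u(a(-3, -5)) = ((5 + (1 + 5)²)²*22)*(6 - 3) = ((5 + 6²)²*22)*3 = ((5 + 36)²*22)*3 = (41²*22)*3 = (1681*22)*3 = 36982*3 = 110946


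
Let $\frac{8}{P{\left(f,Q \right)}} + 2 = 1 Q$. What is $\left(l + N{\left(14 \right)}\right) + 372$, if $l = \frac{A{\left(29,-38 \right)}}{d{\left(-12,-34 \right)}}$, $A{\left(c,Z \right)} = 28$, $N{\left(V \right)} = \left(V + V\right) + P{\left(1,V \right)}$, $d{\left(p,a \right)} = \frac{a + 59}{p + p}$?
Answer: $\frac{28034}{75} \approx 373.79$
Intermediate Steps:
$d{\left(p,a \right)} = \frac{59 + a}{2 p}$
$P{\left(f,Q \right)} = \frac{8}{-2 + Q}$ ($P{\left(f,Q \right)} = \frac{8}{-2 + 1 Q} = \frac{8}{-2 + Q}$)
$N{\left(V \right)} = 2 V + \frac{8}{-2 + V}$ ($N{\left(V \right)} = \left(V + V\right) + \frac{8}{-2 + V} = 2 V + \frac{8}{-2 + V}$)
$l = - \frac{672}{25}$ ($l = \frac{28}{\frac{1}{2} \frac{1}{-12} \left(59 - 34\right)} = \frac{28}{\frac{1}{2} \left(- \frac{1}{12}\right) 25} = \frac{28}{- \frac{25}{24}} = 28 \left(- \frac{24}{25}\right) = - \frac{672}{25} \approx -26.88$)
$\left(l + N{\left(14 \right)}\right) + 372 = \left(- \frac{672}{25} + \frac{2 \left(4 + 14 \left(-2 + 14\right)\right)}{-2 + 14}\right) + 372 = \left(- \frac{672}{25} + \frac{2 \left(4 + 14 \cdot 12\right)}{12}\right) + 372 = \left(- \frac{672}{25} + 2 \cdot \frac{1}{12} \left(4 + 168\right)\right) + 372 = \left(- \frac{672}{25} + 2 \cdot \frac{1}{12} \cdot 172\right) + 372 = \left(- \frac{672}{25} + \frac{86}{3}\right) + 372 = \frac{134}{75} + 372 = \frac{28034}{75}$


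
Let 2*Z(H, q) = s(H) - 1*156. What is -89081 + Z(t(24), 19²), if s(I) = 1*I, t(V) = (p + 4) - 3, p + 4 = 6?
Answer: -178315/2 ≈ -89158.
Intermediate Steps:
p = 2 (p = -4 + 6 = 2)
t(V) = 3 (t(V) = (2 + 4) - 3 = 6 - 3 = 3)
s(I) = I
Z(H, q) = -78 + H/2 (Z(H, q) = (H - 1*156)/2 = (H - 156)/2 = (-156 + H)/2 = -78 + H/2)
-89081 + Z(t(24), 19²) = -89081 + (-78 + (½)*3) = -89081 + (-78 + 3/2) = -89081 - 153/2 = -178315/2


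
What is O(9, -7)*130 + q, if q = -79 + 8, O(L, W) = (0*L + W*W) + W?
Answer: 5389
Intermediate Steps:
O(L, W) = W + W**2 (O(L, W) = (0 + W**2) + W = W**2 + W = W + W**2)
q = -71
O(9, -7)*130 + q = -7*(1 - 7)*130 - 71 = -7*(-6)*130 - 71 = 42*130 - 71 = 5460 - 71 = 5389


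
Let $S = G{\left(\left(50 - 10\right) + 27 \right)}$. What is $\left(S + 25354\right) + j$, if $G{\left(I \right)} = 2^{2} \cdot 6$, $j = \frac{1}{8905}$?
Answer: $\frac{225991091}{8905} \approx 25378.0$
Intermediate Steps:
$j = \frac{1}{8905} \approx 0.0001123$
$G{\left(I \right)} = 24$ ($G{\left(I \right)} = 4 \cdot 6 = 24$)
$S = 24$
$\left(S + 25354\right) + j = \left(24 + 25354\right) + \frac{1}{8905} = 25378 + \frac{1}{8905} = \frac{225991091}{8905}$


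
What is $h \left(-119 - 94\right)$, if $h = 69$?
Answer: $-14697$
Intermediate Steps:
$h \left(-119 - 94\right) = 69 \left(-119 - 94\right) = 69 \left(-213\right) = -14697$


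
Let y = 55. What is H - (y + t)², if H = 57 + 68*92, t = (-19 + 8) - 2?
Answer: 4549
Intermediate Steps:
t = -13 (t = -11 - 2 = -13)
H = 6313 (H = 57 + 6256 = 6313)
H - (y + t)² = 6313 - (55 - 13)² = 6313 - 1*42² = 6313 - 1*1764 = 6313 - 1764 = 4549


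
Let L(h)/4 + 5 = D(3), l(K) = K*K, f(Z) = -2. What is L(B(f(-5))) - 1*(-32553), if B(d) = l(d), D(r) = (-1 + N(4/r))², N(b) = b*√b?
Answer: 878755/27 - 64*√3/9 ≈ 32534.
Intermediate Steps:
N(b) = b^(3/2)
l(K) = K²
D(r) = (-1 + 8*(1/r)^(3/2))² (D(r) = (-1 + (4/r)^(3/2))² = (-1 + 8*(1/r)^(3/2))²)
B(d) = d²
L(h) = -20 + 4*(-1 + 8*√3/9)² (L(h) = -20 + 4*(-1 + 8*(1/3)^(3/2))² = -20 + 4*(-1 + 8*(⅓)^(3/2))² = -20 + 4*(-1 + 8*(√3/9))² = -20 + 4*(-1 + 8*√3/9)²)
L(B(f(-5))) - 1*(-32553) = (-176/27 - 64*√3/9) - 1*(-32553) = (-176/27 - 64*√3/9) + 32553 = 878755/27 - 64*√3/9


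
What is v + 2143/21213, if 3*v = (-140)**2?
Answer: 138593743/21213 ≈ 6533.4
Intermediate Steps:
v = 19600/3 (v = (1/3)*(-140)**2 = (1/3)*19600 = 19600/3 ≈ 6533.3)
v + 2143/21213 = 19600/3 + 2143/21213 = 138593743/21213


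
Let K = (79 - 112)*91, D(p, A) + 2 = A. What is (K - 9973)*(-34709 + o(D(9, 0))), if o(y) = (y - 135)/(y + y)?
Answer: 449939556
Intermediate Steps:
D(p, A) = -2 + A
o(y) = (-135 + y)/(2*y) (o(y) = (-135 + y)/((2*y)) = (-135 + y)*(1/(2*y)) = (-135 + y)/(2*y))
K = -3003 (K = -33*91 = -3003)
(K - 9973)*(-34709 + o(D(9, 0))) = (-3003 - 9973)*(-34709 + (-135 + (-2 + 0))/(2*(-2 + 0))) = -12976*(-34709 + (1/2)*(-135 - 2)/(-2)) = -12976*(-34709 + (1/2)*(-1/2)*(-137)) = -12976*(-34709 + 137/4) = -12976*(-138699/4) = 449939556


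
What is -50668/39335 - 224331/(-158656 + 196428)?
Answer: -10737891581/1485761620 ≈ -7.2272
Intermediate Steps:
-50668/39335 - 224331/(-158656 + 196428) = -50668*1/39335 - 224331/37772 = -50668/39335 - 224331*1/37772 = -50668/39335 - 224331/37772 = -10737891581/1485761620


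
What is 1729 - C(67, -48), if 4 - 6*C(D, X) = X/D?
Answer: 347371/201 ≈ 1728.2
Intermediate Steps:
C(D, X) = ⅔ - X/(6*D)
1729 - C(67, -48) = 1729 - (-1*(-48) + 4*67)/(6*67) = 1729 - (48 + 268)/(6*67) = 1729 - 316/(6*67) = 1729 - 1*158/201 = 1729 - 158/201 = 347371/201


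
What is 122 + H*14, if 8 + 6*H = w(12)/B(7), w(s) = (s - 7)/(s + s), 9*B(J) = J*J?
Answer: 17375/168 ≈ 103.42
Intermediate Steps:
B(J) = J**2/9 (B(J) = (J*J)/9 = J**2/9)
w(s) = (-7 + s)/(2*s) (w(s) = (-7 + s)/((2*s)) = (-7 + s)*(1/(2*s)) = (-7 + s)/(2*s))
H = -3121/2352 (H = -4/3 + (((1/2)*(-7 + 12)/12)/(((1/9)*7**2)))/6 = -4/3 + (((1/2)*(1/12)*5)/(((1/9)*49)))/6 = -4/3 + (5/(24*(49/9)))/6 = -4/3 + ((5/24)*(9/49))/6 = -4/3 + (1/6)*(15/392) = -4/3 + 5/784 = -3121/2352 ≈ -1.3270)
122 + H*14 = 122 - 3121/2352*14 = 122 - 3121/168 = 17375/168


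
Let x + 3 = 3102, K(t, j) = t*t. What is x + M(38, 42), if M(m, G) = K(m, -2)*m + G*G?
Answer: 59735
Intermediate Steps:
K(t, j) = t**2
x = 3099 (x = -3 + 3102 = 3099)
M(m, G) = G**2 + m**3 (M(m, G) = m**2*m + G*G = m**3 + G**2 = G**2 + m**3)
x + M(38, 42) = 3099 + (42**2 + 38**3) = 3099 + (1764 + 54872) = 3099 + 56636 = 59735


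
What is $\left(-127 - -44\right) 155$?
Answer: $-12865$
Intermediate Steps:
$\left(-127 - -44\right) 155 = \left(-127 + 44\right) 155 = \left(-83\right) 155 = -12865$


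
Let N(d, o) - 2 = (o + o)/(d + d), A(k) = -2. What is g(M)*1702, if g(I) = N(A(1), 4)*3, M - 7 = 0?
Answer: 0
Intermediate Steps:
M = 7 (M = 7 + 0 = 7)
N(d, o) = 2 + o/d (N(d, o) = 2 + (o + o)/(d + d) = 2 + (2*o)/((2*d)) = 2 + (2*o)*(1/(2*d)) = 2 + o/d)
g(I) = 0 (g(I) = (2 + 4/(-2))*3 = (2 + 4*(-½))*3 = (2 - 2)*3 = 0*3 = 0)
g(M)*1702 = 0*1702 = 0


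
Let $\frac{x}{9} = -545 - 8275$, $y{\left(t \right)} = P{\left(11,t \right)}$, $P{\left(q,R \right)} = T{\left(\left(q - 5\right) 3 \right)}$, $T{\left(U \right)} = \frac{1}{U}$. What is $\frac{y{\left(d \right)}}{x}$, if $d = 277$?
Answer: $- \frac{1}{1428840} \approx -6.9987 \cdot 10^{-7}$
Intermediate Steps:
$P{\left(q,R \right)} = \frac{1}{-15 + 3 q}$ ($P{\left(q,R \right)} = \frac{1}{\left(q - 5\right) 3} = \frac{1}{\left(-5 + q\right) 3} = \frac{1}{-15 + 3 q}$)
$y{\left(t \right)} = \frac{1}{18}$ ($y{\left(t \right)} = \frac{1}{3 \left(-5 + 11\right)} = \frac{1}{3 \cdot 6} = \frac{1}{3} \cdot \frac{1}{6} = \frac{1}{18}$)
$x = -79380$ ($x = 9 \left(-545 - 8275\right) = 9 \left(-8820\right) = -79380$)
$\frac{y{\left(d \right)}}{x} = \frac{1}{18 \left(-79380\right)} = \frac{1}{18} \left(- \frac{1}{79380}\right) = - \frac{1}{1428840}$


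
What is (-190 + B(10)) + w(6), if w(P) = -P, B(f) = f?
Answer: -186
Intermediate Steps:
(-190 + B(10)) + w(6) = (-190 + 10) - 1*6 = -180 - 6 = -186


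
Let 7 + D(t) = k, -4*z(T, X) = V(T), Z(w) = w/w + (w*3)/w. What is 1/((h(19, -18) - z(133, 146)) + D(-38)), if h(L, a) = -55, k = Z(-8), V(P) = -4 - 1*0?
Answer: -1/59 ≈ -0.016949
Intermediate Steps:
V(P) = -4 (V(P) = -4 + 0 = -4)
Z(w) = 4 (Z(w) = 1 + (3*w)/w = 1 + 3 = 4)
z(T, X) = 1 (z(T, X) = -1/4*(-4) = 1)
k = 4
D(t) = -3 (D(t) = -7 + 4 = -3)
1/((h(19, -18) - z(133, 146)) + D(-38)) = 1/((-55 - 1*1) - 3) = 1/((-55 - 1) - 3) = 1/(-56 - 3) = 1/(-59) = -1/59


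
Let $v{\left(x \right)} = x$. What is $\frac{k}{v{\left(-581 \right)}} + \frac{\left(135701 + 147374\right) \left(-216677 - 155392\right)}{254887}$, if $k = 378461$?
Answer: $- \frac{61289378882582}{148089347} \approx -4.1387 \cdot 10^{5}$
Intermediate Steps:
$\frac{k}{v{\left(-581 \right)}} + \frac{\left(135701 + 147374\right) \left(-216677 - 155392\right)}{254887} = \frac{378461}{-581} + \frac{\left(135701 + 147374\right) \left(-216677 - 155392\right)}{254887} = 378461 \left(- \frac{1}{581}\right) + 283075 \left(-372069\right) \frac{1}{254887} = - \frac{378461}{581} - \frac{105323432175}{254887} = - \frac{61289378882582}{148089347}$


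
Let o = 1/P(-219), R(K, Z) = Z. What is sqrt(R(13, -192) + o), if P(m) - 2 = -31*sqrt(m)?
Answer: sqrt((-383 + 5952*I*sqrt(219))/(2 - 31*I*sqrt(219))) ≈ 8.0e-5 + 13.856*I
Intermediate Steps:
P(m) = 2 - 31*sqrt(m)
o = 1/(2 - 31*I*sqrt(219)) ≈ 9.503e-6 + 0.0021798*I
sqrt(R(13, -192) + o) = sqrt(-192 + (2/210463 + 31*I*sqrt(219)/210463)) = sqrt(-40408894/210463 + 31*I*sqrt(219)/210463)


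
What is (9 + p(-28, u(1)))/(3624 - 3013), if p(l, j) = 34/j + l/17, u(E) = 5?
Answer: 1203/51935 ≈ 0.023164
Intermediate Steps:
p(l, j) = 34/j + l/17 (p(l, j) = 34/j + l*(1/17) = 34/j + l/17)
(9 + p(-28, u(1)))/(3624 - 3013) = (9 + (34/5 + (1/17)*(-28)))/(3624 - 3013) = (9 + (34*(⅕) - 28/17))/611 = (9 + (34/5 - 28/17))*(1/611) = (9 + 438/85)*(1/611) = (1203/85)*(1/611) = 1203/51935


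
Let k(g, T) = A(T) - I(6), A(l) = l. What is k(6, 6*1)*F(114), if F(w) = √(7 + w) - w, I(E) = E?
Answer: 0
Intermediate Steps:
k(g, T) = -6 + T (k(g, T) = T - 1*6 = T - 6 = -6 + T)
k(6, 6*1)*F(114) = (-6 + 6*1)*(√(7 + 114) - 1*114) = (-6 + 6)*(√121 - 114) = 0*(11 - 114) = 0*(-103) = 0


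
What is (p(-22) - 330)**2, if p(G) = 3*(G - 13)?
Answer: 189225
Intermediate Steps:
p(G) = -39 + 3*G (p(G) = 3*(-13 + G) = -39 + 3*G)
(p(-22) - 330)**2 = ((-39 + 3*(-22)) - 330)**2 = ((-39 - 66) - 330)**2 = (-105 - 330)**2 = (-435)**2 = 189225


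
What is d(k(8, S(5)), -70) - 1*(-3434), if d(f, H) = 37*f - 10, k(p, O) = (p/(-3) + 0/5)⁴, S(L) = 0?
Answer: 428896/81 ≈ 5295.0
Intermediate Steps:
k(p, O) = p⁴/81 (k(p, O) = (p*(-⅓) + 0*(⅕))⁴ = (-p/3 + 0)⁴ = (-p/3)⁴ = p⁴/81)
d(f, H) = -10 + 37*f
d(k(8, S(5)), -70) - 1*(-3434) = (-10 + 37*((1/81)*8⁴)) - 1*(-3434) = (-10 + 37*((1/81)*4096)) + 3434 = (-10 + 37*(4096/81)) + 3434 = (-10 + 151552/81) + 3434 = 150742/81 + 3434 = 428896/81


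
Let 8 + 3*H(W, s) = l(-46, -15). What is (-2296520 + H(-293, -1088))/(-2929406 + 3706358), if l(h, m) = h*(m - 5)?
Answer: -287027/97119 ≈ -2.9554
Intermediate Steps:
l(h, m) = h*(-5 + m)
H(W, s) = 304 (H(W, s) = -8/3 + (-46*(-5 - 15))/3 = -8/3 + (-46*(-20))/3 = -8/3 + (⅓)*920 = -8/3 + 920/3 = 304)
(-2296520 + H(-293, -1088))/(-2929406 + 3706358) = (-2296520 + 304)/(-2929406 + 3706358) = -2296216/776952 = -2296216*1/776952 = -287027/97119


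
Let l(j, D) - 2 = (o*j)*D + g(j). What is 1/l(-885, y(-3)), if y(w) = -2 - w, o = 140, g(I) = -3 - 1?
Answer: -1/123902 ≈ -8.0709e-6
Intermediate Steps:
g(I) = -4
l(j, D) = -2 + 140*D*j (l(j, D) = 2 + ((140*j)*D - 4) = 2 + (140*D*j - 4) = 2 + (-4 + 140*D*j) = -2 + 140*D*j)
1/l(-885, y(-3)) = 1/(-2 + 140*(-2 - 1*(-3))*(-885)) = 1/(-2 + 140*(-2 + 3)*(-885)) = 1/(-2 + 140*1*(-885)) = 1/(-2 - 123900) = 1/(-123902) = -1/123902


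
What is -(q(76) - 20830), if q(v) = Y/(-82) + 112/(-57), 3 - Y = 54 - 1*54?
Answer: 97368775/4674 ≈ 20832.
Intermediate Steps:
Y = 3 (Y = 3 - (54 - 1*54) = 3 - (54 - 54) = 3 - 1*0 = 3 + 0 = 3)
q(v) = -9355/4674 (q(v) = 3/(-82) + 112/(-57) = 3*(-1/82) + 112*(-1/57) = -3/82 - 112/57 = -9355/4674)
-(q(76) - 20830) = -(-9355/4674 - 20830) = -1*(-97368775/4674) = 97368775/4674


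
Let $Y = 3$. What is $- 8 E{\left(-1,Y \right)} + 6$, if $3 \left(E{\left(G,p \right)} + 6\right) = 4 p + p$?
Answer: $14$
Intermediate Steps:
$E{\left(G,p \right)} = -6 + \frac{5 p}{3}$ ($E{\left(G,p \right)} = -6 + \frac{4 p + p}{3} = -6 + \frac{5 p}{3}$)
$- 8 E{\left(-1,Y \right)} + 6 = - 8 \left(-6 + \frac{5}{3} \cdot 3\right) + 6 = - 8 \left(-6 + 5\right) + 6 = \left(-8\right) \left(-1\right) + 6 = 8 + 6 = 14$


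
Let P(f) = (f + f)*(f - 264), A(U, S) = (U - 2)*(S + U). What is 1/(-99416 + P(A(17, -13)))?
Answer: -1/123896 ≈ -8.0713e-6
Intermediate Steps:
A(U, S) = (-2 + U)*(S + U)
P(f) = 2*f*(-264 + f) (P(f) = (2*f)*(-264 + f) = 2*f*(-264 + f))
1/(-99416 + P(A(17, -13))) = 1/(-99416 + 2*(17**2 - 2*(-13) - 2*17 - 13*17)*(-264 + (17**2 - 2*(-13) - 2*17 - 13*17))) = 1/(-99416 + 2*(289 + 26 - 34 - 221)*(-264 + (289 + 26 - 34 - 221))) = 1/(-99416 + 2*60*(-264 + 60)) = 1/(-99416 + 2*60*(-204)) = 1/(-99416 - 24480) = 1/(-123896) = -1/123896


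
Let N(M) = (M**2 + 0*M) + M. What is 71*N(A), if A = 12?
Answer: 11076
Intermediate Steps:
N(M) = M + M**2 (N(M) = (M**2 + 0) + M = M**2 + M = M + M**2)
71*N(A) = 71*(12*(1 + 12)) = 71*(12*13) = 71*156 = 11076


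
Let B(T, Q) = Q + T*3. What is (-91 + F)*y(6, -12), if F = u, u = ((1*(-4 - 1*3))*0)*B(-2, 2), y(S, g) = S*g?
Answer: 6552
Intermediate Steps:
B(T, Q) = Q + 3*T
u = 0 (u = ((1*(-4 - 1*3))*0)*(2 + 3*(-2)) = ((1*(-4 - 3))*0)*(2 - 6) = ((1*(-7))*0)*(-4) = -7*0*(-4) = 0*(-4) = 0)
F = 0
(-91 + F)*y(6, -12) = (-91 + 0)*(6*(-12)) = -91*(-72) = 6552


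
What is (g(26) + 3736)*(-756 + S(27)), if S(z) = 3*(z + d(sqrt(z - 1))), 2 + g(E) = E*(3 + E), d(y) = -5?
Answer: -3096720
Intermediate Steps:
g(E) = -2 + E*(3 + E)
S(z) = -15 + 3*z (S(z) = 3*(z - 5) = 3*(-5 + z) = -15 + 3*z)
(g(26) + 3736)*(-756 + S(27)) = ((-2 + 26**2 + 3*26) + 3736)*(-756 + (-15 + 3*27)) = ((-2 + 676 + 78) + 3736)*(-756 + (-15 + 81)) = (752 + 3736)*(-756 + 66) = 4488*(-690) = -3096720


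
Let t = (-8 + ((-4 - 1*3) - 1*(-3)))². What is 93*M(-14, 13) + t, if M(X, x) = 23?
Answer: 2283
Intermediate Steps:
t = 144 (t = (-8 + ((-4 - 3) + 3))² = (-8 + (-7 + 3))² = (-8 - 4)² = (-12)² = 144)
93*M(-14, 13) + t = 93*23 + 144 = 2139 + 144 = 2283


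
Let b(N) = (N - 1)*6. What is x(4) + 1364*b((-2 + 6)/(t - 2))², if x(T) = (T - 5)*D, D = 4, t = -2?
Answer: 196412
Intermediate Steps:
x(T) = -20 + 4*T (x(T) = (T - 5)*4 = (-5 + T)*4 = -20 + 4*T)
b(N) = -6 + 6*N (b(N) = (-1 + N)*6 = -6 + 6*N)
x(4) + 1364*b((-2 + 6)/(t - 2))² = (-20 + 4*4) + 1364*(-6 + 6*((-2 + 6)/(-2 - 2)))² = (-20 + 16) + 1364*(-6 + 6*(4/(-4)))² = -4 + 1364*(-6 + 6*(4*(-¼)))² = -4 + 1364*(-6 + 6*(-1))² = -4 + 1364*(-6 - 6)² = -4 + 1364*(-12)² = -4 + 1364*144 = -4 + 196416 = 196412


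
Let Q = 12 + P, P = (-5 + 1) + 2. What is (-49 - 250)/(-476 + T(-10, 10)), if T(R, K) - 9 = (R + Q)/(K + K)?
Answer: 299/467 ≈ 0.64026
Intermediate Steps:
P = -2 (P = -4 + 2 = -2)
Q = 10 (Q = 12 - 2 = 10)
T(R, K) = 9 + (10 + R)/(2*K) (T(R, K) = 9 + (R + 10)/(K + K) = 9 + (10 + R)/((2*K)) = 9 + (10 + R)*(1/(2*K)) = 9 + (10 + R)/(2*K))
(-49 - 250)/(-476 + T(-10, 10)) = (-49 - 250)/(-476 + (½)*(10 - 10 + 18*10)/10) = -299/(-476 + (½)*(⅒)*(10 - 10 + 180)) = -299/(-476 + (½)*(⅒)*180) = -299/(-476 + 9) = -299/(-467) = -299*(-1/467) = 299/467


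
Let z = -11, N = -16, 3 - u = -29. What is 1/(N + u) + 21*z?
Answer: -3695/16 ≈ -230.94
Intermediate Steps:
u = 32 (u = 3 - 1*(-29) = 3 + 29 = 32)
1/(N + u) + 21*z = 1/(-16 + 32) + 21*(-11) = 1/16 - 231 = -3695/16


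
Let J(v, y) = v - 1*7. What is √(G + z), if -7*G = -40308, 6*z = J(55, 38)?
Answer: 2*√70637/7 ≈ 75.936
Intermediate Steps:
J(v, y) = -7 + v (J(v, y) = v - 7 = -7 + v)
z = 8 (z = (-7 + 55)/6 = (⅙)*48 = 8)
G = 40308/7 (G = -⅐*(-40308) = 40308/7 ≈ 5758.3)
√(G + z) = √(40308/7 + 8) = √(40364/7) = 2*√70637/7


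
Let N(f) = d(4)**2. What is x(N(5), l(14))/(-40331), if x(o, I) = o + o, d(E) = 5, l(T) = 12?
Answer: -50/40331 ≈ -0.0012397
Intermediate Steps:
N(f) = 25 (N(f) = 5**2 = 25)
x(o, I) = 2*o
x(N(5), l(14))/(-40331) = (2*25)/(-40331) = 50*(-1/40331) = -50/40331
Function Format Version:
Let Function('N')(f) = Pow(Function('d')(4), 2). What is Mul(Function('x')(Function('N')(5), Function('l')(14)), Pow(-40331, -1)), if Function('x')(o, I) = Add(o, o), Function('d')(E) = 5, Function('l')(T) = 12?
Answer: Rational(-50, 40331) ≈ -0.0012397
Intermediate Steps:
Function('N')(f) = 25 (Function('N')(f) = Pow(5, 2) = 25)
Function('x')(o, I) = Mul(2, o)
Mul(Function('x')(Function('N')(5), Function('l')(14)), Pow(-40331, -1)) = Mul(Mul(2, 25), Pow(-40331, -1)) = Mul(50, Rational(-1, 40331)) = Rational(-50, 40331)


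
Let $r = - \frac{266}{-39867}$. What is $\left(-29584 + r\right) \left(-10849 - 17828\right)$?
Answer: $\frac{11274124167658}{13289} \approx 8.4838 \cdot 10^{8}$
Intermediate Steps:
$r = \frac{266}{39867}$ ($r = \left(-266\right) \left(- \frac{1}{39867}\right) = \frac{266}{39867} \approx 0.0066722$)
$\left(-29584 + r\right) \left(-10849 - 17828\right) = \left(-29584 + \frac{266}{39867}\right) \left(-10849 - 17828\right) = \left(- \frac{1179425062}{39867}\right) \left(-28677\right) = \frac{11274124167658}{13289}$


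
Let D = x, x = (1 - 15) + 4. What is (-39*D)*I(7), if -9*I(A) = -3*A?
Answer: 910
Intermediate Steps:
I(A) = A/3 (I(A) = -(-1)*A/3 = A/3)
x = -10 (x = -14 + 4 = -10)
D = -10
(-39*D)*I(7) = (-39*(-10))*((1/3)*7) = 390*(7/3) = 910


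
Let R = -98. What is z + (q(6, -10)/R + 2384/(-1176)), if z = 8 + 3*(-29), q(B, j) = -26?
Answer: -1696/21 ≈ -80.762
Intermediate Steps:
z = -79 (z = 8 - 87 = -79)
z + (q(6, -10)/R + 2384/(-1176)) = -79 + (-26/(-98) + 2384/(-1176)) = -79 + (-26*(-1/98) + 2384*(-1/1176)) = -79 + (13/49 - 298/147) = -79 - 37/21 = -1696/21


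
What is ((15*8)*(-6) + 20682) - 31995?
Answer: -12033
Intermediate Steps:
((15*8)*(-6) + 20682) - 31995 = (120*(-6) + 20682) - 31995 = (-720 + 20682) - 31995 = 19962 - 31995 = -12033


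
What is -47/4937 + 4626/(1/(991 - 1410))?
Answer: -9569357525/4937 ≈ -1.9383e+6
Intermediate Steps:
-47/4937 + 4626/(1/(991 - 1410)) = -47*1/4937 + 4626/(1/(-419)) = -47/4937 + 4626/(-1/419) = -47/4937 + 4626*(-419) = -47/4937 - 1938294 = -9569357525/4937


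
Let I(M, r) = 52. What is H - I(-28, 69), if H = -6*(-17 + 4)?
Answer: 26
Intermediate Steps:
H = 78 (H = -6*(-13) = 78)
H - I(-28, 69) = 78 - 1*52 = 78 - 52 = 26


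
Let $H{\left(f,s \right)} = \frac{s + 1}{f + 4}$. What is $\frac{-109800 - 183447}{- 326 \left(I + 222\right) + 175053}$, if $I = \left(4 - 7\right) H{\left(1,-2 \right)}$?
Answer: $- \frac{488745}{170809} \approx -2.8614$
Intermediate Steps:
$H{\left(f,s \right)} = \frac{1 + s}{4 + f}$
$I = \frac{3}{5}$ ($I = \left(4 - 7\right) \frac{1 - 2}{4 + 1} = - 3 \cdot \frac{1}{5} \left(-1\right) = \left(-3\right) \left(- \frac{1}{5}\right) = \frac{3}{5} \approx 0.6$)
$\frac{-109800 - 183447}{- 326 \left(I + 222\right) + 175053} = \frac{-109800 - 183447}{- 326 \left(\frac{3}{5} + 222\right) + 175053} = - \frac{293247}{\left(-326\right) \frac{1113}{5} + 175053} = - \frac{293247}{- \frac{362838}{5} + 175053} = - \frac{293247}{\frac{512427}{5}} = \left(-293247\right) \frac{5}{512427} = - \frac{488745}{170809}$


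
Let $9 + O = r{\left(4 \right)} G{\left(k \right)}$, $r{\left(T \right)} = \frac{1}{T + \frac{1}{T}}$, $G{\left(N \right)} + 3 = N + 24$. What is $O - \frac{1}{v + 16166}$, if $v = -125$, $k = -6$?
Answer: $- \frac{1491830}{272697} \approx -5.4706$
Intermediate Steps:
$G{\left(N \right)} = 21 + N$ ($G{\left(N \right)} = -3 + \left(N + 24\right) = -3 + \left(24 + N\right) = 21 + N$)
$O = - \frac{93}{17}$ ($O = -9 + \frac{4}{1 + 4^{2}} \left(21 - 6\right) = -9 + \frac{4}{1 + 16} \cdot 15 = -9 + \frac{4}{17} \cdot 15 = -9 + \frac{60}{17} = - \frac{93}{17} \approx -5.4706$)
$O - \frac{1}{v + 16166} = - \frac{93}{17} - \frac{1}{-125 + 16166} = - \frac{93}{17} - \frac{1}{16041} = - \frac{1491830}{272697}$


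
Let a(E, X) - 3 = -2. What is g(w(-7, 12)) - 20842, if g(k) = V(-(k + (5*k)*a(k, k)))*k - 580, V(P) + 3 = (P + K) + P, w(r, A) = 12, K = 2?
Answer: -23162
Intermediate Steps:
a(E, X) = 1 (a(E, X) = 3 - 2 = 1)
V(P) = -1 + 2*P (V(P) = -3 + ((P + 2) + P) = -3 + ((2 + P) + P) = -3 + (2 + 2*P) = -1 + 2*P)
g(k) = -580 + k*(-1 - 12*k) (g(k) = (-1 + 2*(-(k + (5*k)*1)))*k - 580 = (-1 + 2*(-(k + 5*k)))*k - 580 = (-1 + 2*(-6*k))*k - 580 = (-1 - 12*k)*k - 580 = k*(-1 - 12*k) - 580 = -580 + k*(-1 - 12*k))
g(w(-7, 12)) - 20842 = (-580 - 1*12*(1 + 12*12)) - 20842 = (-580 - 1*12*(1 + 144)) - 20842 = (-580 - 1*12*145) - 20842 = (-580 - 1740) - 20842 = -2320 - 20842 = -23162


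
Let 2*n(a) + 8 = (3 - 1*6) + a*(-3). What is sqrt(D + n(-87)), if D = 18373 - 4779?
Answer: sqrt(13719) ≈ 117.13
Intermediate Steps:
n(a) = -11/2 - 3*a/2 (n(a) = -4 + ((3 - 1*6) + a*(-3))/2 = -4 + ((3 - 6) - 3*a)/2 = -4 + (-3 - 3*a)/2 = -4 + (-3/2 - 3*a/2) = -11/2 - 3*a/2)
D = 13594
sqrt(D + n(-87)) = sqrt(13594 + (-11/2 - 3/2*(-87))) = sqrt(13594 + (-11/2 + 261/2)) = sqrt(13594 + 125) = sqrt(13719)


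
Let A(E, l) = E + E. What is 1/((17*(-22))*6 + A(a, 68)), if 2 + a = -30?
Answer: -1/2308 ≈ -0.00043328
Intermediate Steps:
a = -32 (a = -2 - 30 = -32)
A(E, l) = 2*E
1/((17*(-22))*6 + A(a, 68)) = 1/((17*(-22))*6 + 2*(-32)) = 1/(-374*6 - 64) = 1/(-2244 - 64) = 1/(-2308) = -1/2308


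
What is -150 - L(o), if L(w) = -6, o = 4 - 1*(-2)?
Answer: -144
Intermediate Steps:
o = 6 (o = 4 + 2 = 6)
-150 - L(o) = -150 - 1*(-6) = -150 + 6 = -144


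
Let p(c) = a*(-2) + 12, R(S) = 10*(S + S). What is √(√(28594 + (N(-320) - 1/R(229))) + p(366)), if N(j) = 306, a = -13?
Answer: √(199275800 + 2290*√151554488855)/2290 ≈ 14.422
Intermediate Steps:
R(S) = 20*S (R(S) = 10*(2*S) = 20*S)
p(c) = 38 (p(c) = -13*(-2) + 12 = 26 + 12 = 38)
√(√(28594 + (N(-320) - 1/R(229))) + p(366)) = √(√(28594 + (306 - 1/(20*229))) + 38) = √(√(28594 + (306 - 1/4580)) + 38) = √(√(28594 + 1401479/4580) + 38) = √(√(132361999/4580) + 38) = √(√151554488855/2290 + 38) = √(38 + √151554488855/2290)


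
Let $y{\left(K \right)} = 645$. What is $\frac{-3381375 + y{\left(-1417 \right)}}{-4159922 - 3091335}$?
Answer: $\frac{3380730}{7251257} \approx 0.46623$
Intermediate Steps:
$\frac{-3381375 + y{\left(-1417 \right)}}{-4159922 - 3091335} = \frac{-3381375 + 645}{-4159922 - 3091335} = - \frac{3380730}{-7251257} = \left(-3380730\right) \left(- \frac{1}{7251257}\right) = \frac{3380730}{7251257}$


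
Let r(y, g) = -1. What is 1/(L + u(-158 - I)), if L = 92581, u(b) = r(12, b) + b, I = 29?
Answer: 1/92393 ≈ 1.0823e-5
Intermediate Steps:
u(b) = -1 + b
1/(L + u(-158 - I)) = 1/(92581 + (-1 + (-158 - 1*29))) = 1/(92581 + (-1 + (-158 - 29))) = 1/(92581 + (-1 - 187)) = 1/(92581 - 188) = 1/92393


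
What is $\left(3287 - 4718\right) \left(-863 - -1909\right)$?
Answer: $-1496826$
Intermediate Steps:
$\left(3287 - 4718\right) \left(-863 - -1909\right) = - 1431 \left(-863 + 1909\right) = \left(-1431\right) 1046 = -1496826$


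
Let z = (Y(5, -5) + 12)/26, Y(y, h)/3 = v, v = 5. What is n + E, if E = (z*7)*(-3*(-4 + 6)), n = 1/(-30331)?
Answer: -17197690/394303 ≈ -43.615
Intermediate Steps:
Y(y, h) = 15 (Y(y, h) = 3*5 = 15)
z = 27/26 (z = (15 + 12)/26 = 27*(1/26) = 27/26 ≈ 1.0385)
n = -1/30331 ≈ -3.2970e-5
E = -567/13 (E = ((27/26)*7)*(-3*(-4 + 6)) = 189*(-3*2)/26 = (189/26)*(-6) = -567/13 ≈ -43.615)
n + E = -1/30331 - 567/13 = -17197690/394303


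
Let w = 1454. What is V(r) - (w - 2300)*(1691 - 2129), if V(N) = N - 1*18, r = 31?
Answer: -370535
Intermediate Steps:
V(N) = -18 + N (V(N) = N - 18 = -18 + N)
V(r) - (w - 2300)*(1691 - 2129) = (-18 + 31) - (1454 - 2300)*(1691 - 2129) = 13 - (-846)*(-438) = 13 - 1*370548 = 13 - 370548 = -370535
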